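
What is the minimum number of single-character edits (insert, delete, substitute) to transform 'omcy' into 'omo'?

Let D[i][j] be the edit distance between the first i characters of 'omcy' and the first j characters of 'omo', with D[i][0] = i, D[0][j] = j, and D[i][j] = D[i-1][j-1] if the characters match, else 1 + min(D[i-1][j], D[i][j-1], D[i-1][j-1]). Filling the table (rows: prefixes of 'omcy', columns: prefixes of 'omo'):
     ε  o  m  o
  ε  0  1  2  3
  o  1  0  1  2
  m  2  1  0  1
  c  3  2  1  1
  y  4  3  2  2
The bottom-right entry gives D[4][3] = 2, so no sequence of fewer than 2 edits works. Backtracking through the table gives one optimal edit sequence (2 edits):
  omcy → omy (del c @3)
  omy → omo (sub y→o @3)
Edit distance = 2.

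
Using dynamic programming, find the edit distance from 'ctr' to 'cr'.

Let D[i][j] be the edit distance between the first i characters of 'ctr' and the first j characters of 'cr', with D[i][0] = i, D[0][j] = j, and D[i][j] = D[i-1][j-1] if the characters match, else 1 + min(D[i-1][j], D[i][j-1], D[i-1][j-1]). Filling the table (rows: prefixes of 'ctr', columns: prefixes of 'cr'):
     ε  c  r
  ε  0  1  2
  c  1  0  1
  t  2  1  1
  r  3  2  1
The bottom-right entry gives D[3][2] = 1, so no sequence of fewer than 1 edit works. Backtracking through the table gives one optimal edit sequence (1 edit):
  ctr → cr (del t @2)
Edit distance = 1.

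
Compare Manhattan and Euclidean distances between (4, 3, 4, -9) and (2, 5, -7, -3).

L1 = |4 - 2| + |3 - 5| + |4 - (-7)| + |-9 - (-3)| = 2 + 2 + 11 + 6 = 21
L2 = √(2² + 2² + 11² + 6²) = √165 ≈ 12.8452
L1 ≥ L2 always (equality iff movement is along one axis); L1 > L2 here.
Ratio L1/L2 = 21/√165 ≈ 1.6348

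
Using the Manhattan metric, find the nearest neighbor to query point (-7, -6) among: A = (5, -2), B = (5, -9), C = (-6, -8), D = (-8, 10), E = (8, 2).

Distances: d(A) = 16, d(B) = 15, d(C) = 3, d(D) = 17, d(E) = 23. Nearest: C = (-6, -8) with distance 3.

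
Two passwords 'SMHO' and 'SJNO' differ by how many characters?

Differing positions: 2, 3. Hamming distance = 2.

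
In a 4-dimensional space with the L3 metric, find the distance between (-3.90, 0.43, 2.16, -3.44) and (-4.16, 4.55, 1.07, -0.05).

(Σ|x_i - y_i|^3)^(1/3) = (|-3.9 - (-4.16)|^3 + |0.43 - 4.55|^3 + |2.16 - 1.07|^3 + |-3.44 - (-0.05)|^3)^(1/3)
= (0.26^3 + 4.12^3 + 1.09^3 + 3.39^3)^(1/3) ≈ (0.0176 + 69.9345 + 1.295 + 38.9582)^(1/3) = (110.2053)^(1/3) ≈ 4.7944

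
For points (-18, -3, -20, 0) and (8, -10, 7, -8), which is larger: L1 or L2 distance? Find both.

L1 = |-18 - 8| + |-3 - (-10)| + |-20 - 7| + |0 - (-8)| = 26 + 7 + 27 + 8 = 68
L2 = √(26² + 7² + 27² + 8²) = √1518 ≈ 38.9615
L1 ≥ L2 always (equality iff movement is along one axis); L1 > L2 here.
Ratio L1/L2 = 68/√1518 ≈ 1.7453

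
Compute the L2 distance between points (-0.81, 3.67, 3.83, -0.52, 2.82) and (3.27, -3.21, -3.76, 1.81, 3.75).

(Σ|x_i - y_i|^2)^(1/2) = (|-0.81 - 3.27|^2 + |3.67 - (-3.21)|^2 + |3.83 - (-3.76)|^2 + |-0.52 - 1.81|^2 + |2.82 - 3.75|^2)^(1/2)
= (4.08^2 + 6.88^2 + 7.59^2 + 2.33^2 + 0.93^2)^(1/2) = (16.6464 + 47.3344 + 57.6081 + 5.4289 + 0.8649)^(1/2) = (127.8827)^(1/2) ≈ 11.3085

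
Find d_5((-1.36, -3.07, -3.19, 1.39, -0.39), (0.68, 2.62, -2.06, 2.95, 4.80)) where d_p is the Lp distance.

(Σ|x_i - y_i|^5)^(1/5) = (|-1.36 - 0.68|^5 + |-3.07 - 2.62|^5 + |-3.19 - (-2.06)|^5 + |1.39 - 2.95|^5 + |-0.39 - 4.8|^5)^(1/5)
= (2.04^5 + 5.69^5 + 1.13^5 + 1.56^5 + 5.19^5)^(1/5) ≈ (35.3306 + 5964.3254 + 1.8424 + 9.239 + 3765.6226)^(1/5) = (9776.36)^(1/5) ≈ 6.2811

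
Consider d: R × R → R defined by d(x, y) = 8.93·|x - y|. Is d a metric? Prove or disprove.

Yes. Since |x - y| is a metric on R and 8.93 > 0, the positive scalar multiple 8.93·|x - y| is also a metric: scaling by a positive constant preserves non-negativity, identity (d=0 ⟺ |x-y|=0 ⟺ x=y), symmetry, and the triangle inequality.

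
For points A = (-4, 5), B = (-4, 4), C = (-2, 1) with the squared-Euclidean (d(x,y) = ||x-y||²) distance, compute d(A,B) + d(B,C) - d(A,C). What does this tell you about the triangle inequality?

d(A,B) = 0² + 1² = 1, d(B,C) = 2² + 3² = 13, d(A,C) = 2² + 4² = 20.
d(A,B) + d(B,C) - d(A,C) = 1 + 13 - 20 = 14 - 20 = -6. This is < 0, so the triangle inequality FAILS for these points (squared-Euclidean is not a metric).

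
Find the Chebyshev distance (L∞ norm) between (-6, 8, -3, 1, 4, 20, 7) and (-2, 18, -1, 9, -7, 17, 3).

max(|x_i - y_i|) = max(|-6 - (-2)|, |8 - 18|, |-3 - (-1)|, |1 - 9|, |4 - (-7)|, |20 - 17|, |7 - 3|) = max(4, 10, 2, 8, 11, 3, 4) = 11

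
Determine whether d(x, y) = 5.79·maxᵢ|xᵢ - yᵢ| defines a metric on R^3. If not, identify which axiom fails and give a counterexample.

Yes. The L∞ (Chebyshev) norm induces a metric on R^3, and multiplying a metric by a positive constant 5.79 > 0 preserves all four axioms: non-negativity (5.79·||x-y|| ≥ 0), identity (5.79·||x-y|| = 0 ⟺ ||x-y|| = 0 ⟺ x = y), symmetry (||x-y|| = ||y-x||), and the triangle inequality (5.79·||x-z|| ≤ 5.79·||x-y|| + 5.79·||y-z||). So d is a metric.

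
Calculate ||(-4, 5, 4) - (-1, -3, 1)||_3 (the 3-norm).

(Σ|x_i - y_i|^3)^(1/3) = (|-4 - (-1)|^3 + |5 - (-3)|^3 + |4 - 1|^3)^(1/3)
= (3^3 + 8^3 + 3^3)^(1/3) = (27 + 512 + 27)^(1/3) = (566)^(1/3) ≈ 8.2719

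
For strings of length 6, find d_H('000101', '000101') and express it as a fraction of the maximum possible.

Differing positions: none. Hamming distance = 0. The maximum possible Hamming distance for length-6 strings is 6, so d_H/6 = 0/6 = 0.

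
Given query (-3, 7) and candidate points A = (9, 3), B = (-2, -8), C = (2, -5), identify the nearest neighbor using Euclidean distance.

Distances: d(A) ≈ 12.6491, d(B) ≈ 15.0333, d(C) = 13. Nearest: A = (9, 3) with distance 12.6491.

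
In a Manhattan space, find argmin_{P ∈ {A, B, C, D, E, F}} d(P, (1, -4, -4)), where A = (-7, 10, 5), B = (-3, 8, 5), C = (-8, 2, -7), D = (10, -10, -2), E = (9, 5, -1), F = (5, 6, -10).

Distances: d(A) = 31, d(B) = 25, d(C) = 18, d(D) = 17, d(E) = 20, d(F) = 20. Nearest: D = (10, -10, -2) with distance 17.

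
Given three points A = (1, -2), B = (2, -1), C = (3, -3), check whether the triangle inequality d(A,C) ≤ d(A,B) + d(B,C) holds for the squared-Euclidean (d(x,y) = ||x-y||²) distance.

d(A,B) = 1² + 1² = 2, d(B,C) = 1² + 2² = 5, d(A,C) = 2² + 1² = 5.
d(A,C) = 5 ≤ 2 + 5 = 7. Triangle inequality is satisfied.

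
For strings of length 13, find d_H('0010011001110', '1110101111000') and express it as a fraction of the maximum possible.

Differing positions: 1, 2, 5, 6, 8, 9, 11, 12. Hamming distance = 8. The maximum possible Hamming distance for length-13 strings is 13, so d_H/13 = 8/13 ≈ 0.6154.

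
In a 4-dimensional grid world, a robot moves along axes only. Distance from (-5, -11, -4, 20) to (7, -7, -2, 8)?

Σ|x_i - y_i| = |-5 - 7| + |-11 - (-7)| + |-4 - (-2)| + |20 - 8| = 12 + 4 + 2 + 12 = 30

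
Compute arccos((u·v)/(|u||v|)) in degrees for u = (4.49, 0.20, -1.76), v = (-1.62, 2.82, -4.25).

With u = (4.49, 0.20, -1.76), v = (-1.62, 2.82, -4.25):
u·v = 4.49·(-1.62) + 0.2·2.82 + (-1.76)·(-4.25) = (-7.2738) + 0.564 + 7.48 = 0.7702.
|u| = √(4.49² + 0.2² + (-1.76)²) = √(20.1601 + 0.04 + 3.0976) = √23.2977, |v| = √((-1.62)² + 2.82² + (-4.25)²) = √(2.6244 + 7.9524 + 18.0625) = √28.6393.
cos θ = (u·v)/(|u||v|) = 0.7702/(√23.2977·√28.6393) ≈ 0.029817
θ = arccos(0.029817) ≈ 88.29°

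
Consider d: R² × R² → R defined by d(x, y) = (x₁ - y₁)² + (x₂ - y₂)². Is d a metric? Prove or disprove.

No. The squared Euclidean distance fails the triangle inequality. Counterexample: x = (0, 0), y = (5, 5), z = (10, 10). d(x,z) = 10² + 10² = 200, but d(x,y) + d(y,z) = (5² + 5²) + (5² + 5²) = 50 + 50 = 100. Since 200 > 100, the triangle inequality is violated. (Note: √d, the ordinary Euclidean distance, IS a metric.)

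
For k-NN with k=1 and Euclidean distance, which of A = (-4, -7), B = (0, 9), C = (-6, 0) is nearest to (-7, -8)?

Distances: d(A) ≈ 3.1623, d(B) ≈ 18.3848, d(C) ≈ 8.0623. Nearest: A = (-4, -7) with distance 3.1623.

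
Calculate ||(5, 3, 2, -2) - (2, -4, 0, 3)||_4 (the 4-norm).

(Σ|x_i - y_i|^4)^(1/4) = (|5 - 2|^4 + |3 - (-4)|^4 + |2 - 0|^4 + |-2 - 3|^4)^(1/4)
= (3^4 + 7^4 + 2^4 + 5^4)^(1/4) = (81 + 2401 + 16 + 625)^(1/4) = (3123)^(1/4) ≈ 7.4755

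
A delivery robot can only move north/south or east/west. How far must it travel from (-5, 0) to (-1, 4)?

Σ|x_i - y_i| = |-5 - (-1)| + |0 - 4| = 4 + 4 = 8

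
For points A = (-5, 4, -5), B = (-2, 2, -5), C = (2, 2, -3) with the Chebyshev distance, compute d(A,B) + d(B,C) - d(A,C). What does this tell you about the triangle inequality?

d(A,B) = max(3, 2, 0) = 3, d(B,C) = max(4, 0, 2) = 4, d(A,C) = max(7, 2, 2) = 7.
d(A,B) + d(B,C) - d(A,C) = 3 + 4 - 7 = 7 - 7 = 0. This is ≥ 0, so the triangle inequality holds for these points.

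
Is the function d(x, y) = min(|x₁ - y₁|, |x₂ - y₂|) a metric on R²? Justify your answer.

No. d fails identity of indiscernibles: take x = (1, 0) and y = (1, 7). Then d(x,y) = min(|1 - 1|, |0 - 7|) = min(0, 7) = 0, yet x ≠ y.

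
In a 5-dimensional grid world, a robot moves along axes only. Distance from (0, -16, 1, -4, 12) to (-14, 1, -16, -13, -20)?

Σ|x_i - y_i| = |0 - (-14)| + |-16 - 1| + |1 - (-16)| + |-4 - (-13)| + |12 - (-20)| = 14 + 17 + 17 + 9 + 32 = 89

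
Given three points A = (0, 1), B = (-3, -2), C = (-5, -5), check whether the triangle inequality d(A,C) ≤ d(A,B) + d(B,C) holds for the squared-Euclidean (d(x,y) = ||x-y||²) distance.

d(A,B) = 3² + 3² = 18, d(B,C) = 2² + 3² = 13, d(A,C) = 5² + 6² = 61.
d(A,C) = 61 > 18 + 13 = 31. Triangle inequality is VIOLATED. (Squared-Euclidean is not a metric — this is a counterexample.)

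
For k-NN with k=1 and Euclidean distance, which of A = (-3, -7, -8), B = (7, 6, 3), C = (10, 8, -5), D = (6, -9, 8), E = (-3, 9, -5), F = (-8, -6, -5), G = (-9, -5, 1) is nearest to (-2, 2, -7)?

Distances: d(A) ≈ 9.1104, d(B) ≈ 14.0357, d(C) ≈ 13.5647, d(D) ≈ 20.2485, d(E) ≈ 7.3485, d(F) ≈ 10.198, d(G) ≈ 12.7279. Nearest: E = (-3, 9, -5) with distance 7.3485.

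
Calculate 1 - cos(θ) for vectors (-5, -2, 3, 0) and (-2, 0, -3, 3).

With u = (-5, -2, 3, 0), v = (-2, 0, -3, 3):
u·v = (-5)·(-2) + (-2)·0 + 3·(-3) + 0·3 = 10 + 0 + (-9) + 0 = 1.
|u| = √((-5)² + (-2)² + 3² + 0²) = √38, |v| = √((-2)² + 0² + (-3)² + 3²) = √22, so |u||v| = √(38·22) = √836.
cos θ = (u·v)/(|u||v|) = 1/√836 ≈ 0.0346
Cosine distance = 1 - cos θ ≈ 1 - 0.0346 = 0.9654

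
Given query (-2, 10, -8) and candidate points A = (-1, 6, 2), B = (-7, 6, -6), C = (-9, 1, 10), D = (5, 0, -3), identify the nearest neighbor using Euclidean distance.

Distances: d(A) ≈ 10.8167, d(B) ≈ 6.7082, d(C) ≈ 21.3073, d(D) ≈ 13.1909. Nearest: B = (-7, 6, -6) with distance 6.7082.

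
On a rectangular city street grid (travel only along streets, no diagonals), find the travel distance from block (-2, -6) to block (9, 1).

Σ|x_i - y_i| = |-2 - 9| + |-6 - 1| = 11 + 7 = 18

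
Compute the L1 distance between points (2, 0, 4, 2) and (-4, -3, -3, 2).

Σ|x_i - y_i| = |2 - (-4)| + |0 - (-3)| + |4 - (-3)| + |2 - 2| = 6 + 3 + 7 + 0 = 16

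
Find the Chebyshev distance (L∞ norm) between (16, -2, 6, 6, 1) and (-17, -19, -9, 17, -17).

max(|x_i - y_i|) = max(|16 - (-17)|, |-2 - (-19)|, |6 - (-9)|, |6 - 17|, |1 - (-17)|) = max(33, 17, 15, 11, 18) = 33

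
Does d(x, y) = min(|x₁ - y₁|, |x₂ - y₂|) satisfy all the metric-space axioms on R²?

No. d fails identity of indiscernibles: take x = (0, 0) and y = (0, 8). Then d(x,y) = min(|0 - 0|, |0 - 8|) = min(0, 8) = 0, yet x ≠ y.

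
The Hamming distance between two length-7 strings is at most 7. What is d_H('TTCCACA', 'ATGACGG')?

Differing positions: 1, 3, 4, 5, 6, 7. Hamming distance = 6. The maximum possible Hamming distance for length-7 strings is 7, so d_H/7 = 6/7 ≈ 0.8571.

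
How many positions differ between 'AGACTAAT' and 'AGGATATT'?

Differing positions: 3, 4, 7. Hamming distance = 3.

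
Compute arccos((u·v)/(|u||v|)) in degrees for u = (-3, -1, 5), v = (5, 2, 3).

With u = (-3, -1, 5), v = (5, 2, 3):
u·v = (-3)·5 + (-1)·2 + 5·3 = (-15) + (-2) + 15 = -2.
|u| = √((-3)² + (-1)² + 5²) = √35, |v| = √(5² + 2² + 3²) = √38, so |u||v| = √(35·38) = √1330.
cos θ = (u·v)/(|u||v|) = -2/√1330 ≈ -0.054841
θ = arccos(-0.054841) ≈ 93.14°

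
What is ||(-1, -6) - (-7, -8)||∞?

max(|x_i - y_i|) = max(|-1 - (-7)|, |-6 - (-8)|) = max(6, 2) = 6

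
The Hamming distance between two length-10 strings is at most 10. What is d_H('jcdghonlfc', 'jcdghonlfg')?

Differing positions: 10. Hamming distance = 1. The maximum possible Hamming distance for length-10 strings is 10, so d_H/10 = 1/10 = 0.1.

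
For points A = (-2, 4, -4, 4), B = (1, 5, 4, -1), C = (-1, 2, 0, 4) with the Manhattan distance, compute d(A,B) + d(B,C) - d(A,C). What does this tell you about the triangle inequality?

d(A,B) = 3 + 1 + 8 + 5 = 17, d(B,C) = 2 + 3 + 4 + 5 = 14, d(A,C) = 1 + 2 + 4 + 0 = 7.
d(A,B) + d(B,C) - d(A,C) = 17 + 14 - 7 = 31 - 7 = 24. This is ≥ 0, so the triangle inequality holds for these points.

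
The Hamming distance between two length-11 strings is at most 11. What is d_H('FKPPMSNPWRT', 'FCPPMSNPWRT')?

Differing positions: 2. Hamming distance = 1. The maximum possible Hamming distance for length-11 strings is 11, so d_H/11 = 1/11 ≈ 0.0909.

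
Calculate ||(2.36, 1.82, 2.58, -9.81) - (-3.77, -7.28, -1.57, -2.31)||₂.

√(Σ(x_i - y_i)²) = √((2.36 - (-3.77))² + (1.82 - (-7.28))² + (2.58 - (-1.57))² + (-9.81 - (-2.31))²)
= √(6.13² + 9.1² + 4.15² + (-7.5)²) = √(37.5769 + 82.81 + 17.2225 + 56.25) = √193.8594 ≈ 13.9233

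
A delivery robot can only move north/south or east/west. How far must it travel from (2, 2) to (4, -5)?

Σ|x_i - y_i| = |2 - 4| + |2 - (-5)| = 2 + 7 = 9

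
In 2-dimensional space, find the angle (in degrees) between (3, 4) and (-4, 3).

With u = (3, 4), v = (-4, 3):
u·v = 3·(-4) + 4·3 = (-12) + 12 = 0.
|u| = √(3² + 4²) = √25, |v| = √((-4)² + 3²) = √25, so |u||v| = √(25·25) = √625 = 25.
cos θ = (u·v)/(|u||v|) = 0/25 = 0 (the vectors are orthogonal)
θ = arccos(0) = 90°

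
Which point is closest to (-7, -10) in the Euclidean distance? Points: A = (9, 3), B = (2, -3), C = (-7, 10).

Distances: d(A) ≈ 20.6155, d(B) ≈ 11.4018, d(C) = 20. Nearest: B = (2, -3) with distance 11.4018.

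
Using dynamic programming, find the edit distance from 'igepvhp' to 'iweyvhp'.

Let D[i][j] be the edit distance between the first i characters of 'igepvhp' and the first j characters of 'iweyvhp', with D[i][0] = i, D[0][j] = j, and D[i][j] = D[i-1][j-1] if the characters match, else 1 + min(D[i-1][j], D[i][j-1], D[i-1][j-1]). Filling the table (rows: prefixes of 'igepvhp', columns: prefixes of 'iweyvhp'):
     ε  i  w  e  y  v  h  p
  ε  0  1  2  3  4  5  6  7
  i  1  0  1  2  3  4  5  6
  g  2  1  1  2  3  4  5  6
  e  3  2  2  1  2  3  4  5
  p  4  3  3  2  2  3  4  4
  v  5  4  4  3  3  2  3  4
  h  6  5  5  4  4  3  2  3
  p  7  6  6  5  5  4  3  2
The bottom-right entry gives D[7][7] = 2, so no sequence of fewer than 2 edits works. Backtracking through the table gives one optimal edit sequence (2 edits):
  igepvhp → iwepvhp (sub g→w @2)
  iwepvhp → iweyvhp (sub p→y @4)
Edit distance = 2.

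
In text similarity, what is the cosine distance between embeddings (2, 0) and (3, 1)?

With u = (2, 0), v = (3, 1):
u·v = 2·3 + 0·1 = 6 + 0 = 6.
|u| = √(2² + 0²) = √4, |v| = √(3² + 1²) = √10, so |u||v| = √(4·10) = √40.
cos θ = (u·v)/(|u||v|) = 6/√40 ≈ 0.9487
Cosine distance = 1 - cos θ ≈ 1 - 0.9487 = 0.0513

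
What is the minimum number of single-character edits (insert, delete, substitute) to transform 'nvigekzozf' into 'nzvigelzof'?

Let D[i][j] be the edit distance between the first i characters of 'nvigekzozf' and the first j characters of 'nzvigelzof', with D[i][0] = i, D[0][j] = j, and D[i][j] = D[i-1][j-1] if the characters match, else 1 + min(D[i-1][j], D[i][j-1], D[i-1][j-1]). Filling the table (rows: prefixes of 'nvigekzozf', columns: prefixes of 'nzvigelzof'):
     ε  n  z  v  i  g  e  l  z  o  f
  ε  0  1  2  3  4  5  6  7  8  9 10
  n  1  0  1  2  3  4  5  6  7  8  9
  v  2  1  1  1  2  3  4  5  6  7  8
  i  3  2  2  2  1  2  3  4  5  6  7
  g  4  3  3  3  2  1  2  3  4  5  6
  e  5  4  4  4  3  2  1  2  3  4  5
  k  6  5  5  5  4  3  2  2  3  4  5
  z  7  6  5  6  5  4  3  3  2  3  4
  o  8  7  6  6  6  5  4  4  3  2  3
  z  9  8  7  7  7  6  5  5  4  3  3
  f 10  9  8  8  8  7  6  6  5  4  3
The bottom-right entry gives D[10][10] = 3, so no sequence of fewer than 3 edits works. Backtracking through the table gives one optimal edit sequence (3 edits):
  nvigekzozf → nzvigekzozf (ins z @2)
  nzvigekzozf → nzvigelzozf (sub k→l @7)
  nzvigelzozf → nzvigelzof (del z @10)
Edit distance = 3.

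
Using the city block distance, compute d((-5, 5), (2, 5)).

Σ|x_i - y_i| = |-5 - 2| + |5 - 5| = 7 + 0 = 7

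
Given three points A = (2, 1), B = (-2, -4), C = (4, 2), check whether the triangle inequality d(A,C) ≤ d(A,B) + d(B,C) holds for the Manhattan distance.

d(A,B) = 4 + 5 = 9, d(B,C) = 6 + 6 = 12, d(A,C) = 2 + 1 = 3.
d(A,C) = 3 ≤ 9 + 12 = 21. Triangle inequality is satisfied.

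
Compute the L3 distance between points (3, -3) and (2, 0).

(Σ|x_i - y_i|^3)^(1/3) = (|3 - 2|^3 + |-3 - 0|^3)^(1/3)
= (1^3 + 3^3)^(1/3) = (1 + 27)^(1/3) = (28)^(1/3) ≈ 3.0366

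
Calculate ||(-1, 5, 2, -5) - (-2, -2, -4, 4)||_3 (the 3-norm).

(Σ|x_i - y_i|^3)^(1/3) = (|-1 - (-2)|^3 + |5 - (-2)|^3 + |2 - (-4)|^3 + |-5 - 4|^3)^(1/3)
= (1^3 + 7^3 + 6^3 + 9^3)^(1/3) = (1 + 343 + 216 + 729)^(1/3) = (1289)^(1/3) ≈ 10.8831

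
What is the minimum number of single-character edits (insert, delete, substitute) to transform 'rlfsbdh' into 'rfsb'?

Let D[i][j] be the edit distance between the first i characters of 'rlfsbdh' and the first j characters of 'rfsb', with D[i][0] = i, D[0][j] = j, and D[i][j] = D[i-1][j-1] if the characters match, else 1 + min(D[i-1][j], D[i][j-1], D[i-1][j-1]). Filling the table (rows: prefixes of 'rlfsbdh', columns: prefixes of 'rfsb'):
     ε  r  f  s  b
  ε  0  1  2  3  4
  r  1  0  1  2  3
  l  2  1  1  2  3
  f  3  2  1  2  3
  s  4  3  2  1  2
  b  5  4  3  2  1
  d  6  5  4  3  2
  h  7  6  5  4  3
The bottom-right entry gives D[7][4] = 3, so no sequence of fewer than 3 edits works. Backtracking through the table gives one optimal edit sequence (3 edits):
  rlfsbdh → rfsbdh (del l @2)
  rfsbdh → rfsbh (del d @5)
  rfsbh → rfsb (del h @5)
Edit distance = 3.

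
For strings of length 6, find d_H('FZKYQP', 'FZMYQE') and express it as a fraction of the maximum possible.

Differing positions: 3, 6. Hamming distance = 2. The maximum possible Hamming distance for length-6 strings is 6, so d_H/6 = 2/6 ≈ 0.3333.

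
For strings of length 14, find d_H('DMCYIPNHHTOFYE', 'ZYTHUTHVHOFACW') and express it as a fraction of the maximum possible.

Differing positions: 1, 2, 3, 4, 5, 6, 7, 8, 10, 11, 12, 13, 14. Hamming distance = 13. The maximum possible Hamming distance for length-14 strings is 14, so d_H/14 = 13/14 ≈ 0.9286.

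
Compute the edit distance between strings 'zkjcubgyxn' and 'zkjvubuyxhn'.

Let D[i][j] be the edit distance between the first i characters of 'zkjcubgyxn' and the first j characters of 'zkjvubuyxhn', with D[i][0] = i, D[0][j] = j, and D[i][j] = D[i-1][j-1] if the characters match, else 1 + min(D[i-1][j], D[i][j-1], D[i-1][j-1]). Filling the table (rows: prefixes of 'zkjcubgyxn', columns: prefixes of 'zkjvubuyxhn'):
     ε  z  k  j  v  u  b  u  y  x  h  n
  ε  0  1  2  3  4  5  6  7  8  9 10 11
  z  1  0  1  2  3  4  5  6  7  8  9 10
  k  2  1  0  1  2  3  4  5  6  7  8  9
  j  3  2  1  0  1  2  3  4  5  6  7  8
  c  4  3  2  1  1  2  3  4  5  6  7  8
  u  5  4  3  2  2  1  2  3  4  5  6  7
  b  6  5  4  3  3  2  1  2  3  4  5  6
  g  7  6  5  4  4  3  2  2  3  4  5  6
  y  8  7  6  5  5  4  3  3  2  3  4  5
  x  9  8  7  6  6  5  4  4  3  2  3  4
  n 10  9  8  7  7  6  5  5  4  3  3  3
The bottom-right entry gives D[10][11] = 3, so no sequence of fewer than 3 edits works. Backtracking through the table gives one optimal edit sequence (3 edits):
  zkjcubgyxn → zkjvubgyxn (sub c→v @4)
  zkjvubgyxn → zkjvubuyxn (sub g→u @7)
  zkjvubuyxn → zkjvubuyxhn (ins h @10)
Edit distance = 3.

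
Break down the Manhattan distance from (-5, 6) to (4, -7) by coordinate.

Σ|x_i - y_i| = |-5 - 4| + |6 - (-7)| = 9 + 13 = 22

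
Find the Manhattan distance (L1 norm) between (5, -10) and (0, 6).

Σ|x_i - y_i| = |5 - 0| + |-10 - 6| = 5 + 16 = 21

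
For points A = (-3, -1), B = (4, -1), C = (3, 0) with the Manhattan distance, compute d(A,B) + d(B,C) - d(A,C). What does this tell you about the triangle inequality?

d(A,B) = 7 + 0 = 7, d(B,C) = 1 + 1 = 2, d(A,C) = 6 + 1 = 7.
d(A,B) + d(B,C) - d(A,C) = 7 + 2 - 7 = 9 - 7 = 2. This is ≥ 0, so the triangle inequality holds for these points.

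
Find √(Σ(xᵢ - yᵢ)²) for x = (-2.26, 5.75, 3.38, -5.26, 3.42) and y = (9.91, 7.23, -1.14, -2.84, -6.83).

√(Σ(x_i - y_i)²) = √((-2.26 - 9.91)² + (5.75 - 7.23)² + (3.38 - (-1.14))² + (-5.26 - (-2.84))² + (3.42 - (-6.83))²)
= √((-12.17)² + (-1.48)² + 4.52² + (-2.42)² + 10.25²) = √(148.1089 + 2.1904 + 20.4304 + 5.8564 + 105.0625) = √281.6486 ≈ 16.7824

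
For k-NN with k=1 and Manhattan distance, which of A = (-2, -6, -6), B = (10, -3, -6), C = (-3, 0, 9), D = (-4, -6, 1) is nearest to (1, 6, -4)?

Distances: d(A) = 17, d(B) = 20, d(C) = 23, d(D) = 22. Nearest: A = (-2, -6, -6) with distance 17.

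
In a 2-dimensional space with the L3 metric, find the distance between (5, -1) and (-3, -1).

(Σ|x_i - y_i|^3)^(1/3) = (|5 - (-3)|^3 + |-1 - (-1)|^3)^(1/3)
= (8^3 + 0^3)^(1/3) = (512 + 0)^(1/3) = (512)^(1/3) = 8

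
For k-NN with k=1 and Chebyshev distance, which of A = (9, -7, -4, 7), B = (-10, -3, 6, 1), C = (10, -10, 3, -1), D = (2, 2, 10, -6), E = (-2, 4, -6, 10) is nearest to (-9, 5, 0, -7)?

Distances: d(A) = 18, d(B) = 8, d(C) = 19, d(D) = 11, d(E) = 17. Nearest: B = (-10, -3, 6, 1) with distance 8.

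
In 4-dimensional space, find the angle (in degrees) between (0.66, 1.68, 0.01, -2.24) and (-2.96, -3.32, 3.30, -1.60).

With u = (0.66, 1.68, 0.01, -2.24), v = (-2.96, -3.32, 3.30, -1.60):
u·v = 0.66·(-2.96) + 1.68·(-3.32) + 0.01·3.3 + (-2.24)·(-1.6) = (-1.9536) + (-5.5776) + 0.033 + 3.584 = -3.9142.
|u| = √(0.66² + 1.68² + 0.01² + (-2.24)²) = √(0.4356 + 2.8224 + 0.0001 + 5.0176) = √8.2757, |v| = √((-2.96)² + (-3.32)² + 3.3² + (-1.6)²) = √(8.7616 + 11.0224 + 10.89 + 2.56) = √33.234.
cos θ = (u·v)/(|u||v|) = -3.9142/(√8.2757·√33.234) ≈ -0.23602
θ = arccos(-0.23602) ≈ 103.65°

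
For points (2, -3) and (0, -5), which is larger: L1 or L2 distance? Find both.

L1 = |2 - 0| + |-3 - (-5)| = 2 + 2 = 4
L2 = √(2² + 2²) = √8 ≈ 2.8284
L1 ≥ L2 always (equality iff movement is along one axis); L1 > L2 here.
Ratio L1/L2 = 4/√8 ≈ 1.4142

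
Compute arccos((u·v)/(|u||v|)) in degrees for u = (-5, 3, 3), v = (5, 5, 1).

With u = (-5, 3, 3), v = (5, 5, 1):
u·v = (-5)·5 + 3·5 + 3·1 = (-25) + 15 + 3 = -7.
|u| = √((-5)² + 3² + 3²) = √43, |v| = √(5² + 5² + 1²) = √51, so |u||v| = √(43·51) = √2193.
cos θ = (u·v)/(|u||v|) = -7/√2193 ≈ -0.149478
θ = arccos(-0.149478) ≈ 98.6°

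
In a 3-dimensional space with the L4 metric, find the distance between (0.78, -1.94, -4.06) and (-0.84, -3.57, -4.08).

(Σ|x_i - y_i|^4)^(1/4) = (|0.78 - (-0.84)|^4 + |-1.94 - (-3.57)|^4 + |-4.06 - (-4.08)|^4)^(1/4)
= (1.62^4 + 1.63^4 + 0.02^4)^(1/4) ≈ (6.8875 + 7.0591 + 0)^(1/4) = (13.9466)^(1/4) ≈ 1.9325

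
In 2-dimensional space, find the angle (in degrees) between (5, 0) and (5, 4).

With u = (5, 0), v = (5, 4):
u·v = 5·5 + 0·4 = 25 + 0 = 25.
|u| = √(5² + 0²) = √25, |v| = √(5² + 4²) = √41, so |u||v| = √(25·41) = √1025.
cos θ = (u·v)/(|u||v|) = 25/√1025 ≈ 0.780869
θ = arccos(0.780869) ≈ 38.66°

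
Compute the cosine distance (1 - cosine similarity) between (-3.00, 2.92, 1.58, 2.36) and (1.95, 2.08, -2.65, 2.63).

With u = (-3.00, 2.92, 1.58, 2.36), v = (1.95, 2.08, -2.65, 2.63):
u·v = (-3)·1.95 + 2.92·2.08 + 1.58·(-2.65) + 2.36·2.63 = (-5.85) + 6.0736 + (-4.187) + 6.2068 = 2.2434.
|u| = √((-3)² + 2.92² + 1.58² + 2.36²) = √(9 + 8.5264 + 2.4964 + 5.5696) = √25.5924, |v| = √(1.95² + 2.08² + (-2.65)² + 2.63²) = √(3.8025 + 4.3264 + 7.0225 + 6.9169) = √22.0683.
cos θ = (u·v)/(|u||v|) = 2.2434/(√25.5924·√22.0683) ≈ 0.0944
Cosine distance = 1 - cos θ ≈ 1 - 0.0944 = 0.9056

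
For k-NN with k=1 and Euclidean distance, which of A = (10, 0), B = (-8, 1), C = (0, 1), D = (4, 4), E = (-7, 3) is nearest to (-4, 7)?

Distances: d(A) ≈ 15.6525, d(B) ≈ 7.2111, d(C) ≈ 7.2111, d(D) ≈ 8.544, d(E) = 5. Nearest: E = (-7, 3) with distance 5.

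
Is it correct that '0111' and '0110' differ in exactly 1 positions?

Differing positions: 4. Hamming distance = 1, so the claim is true.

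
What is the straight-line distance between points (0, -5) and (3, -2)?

√(Σ(x_i - y_i)²) = √((0 - 3)² + (-5 - (-2))²)
= √((-3)² + (-3)²) = √(9 + 9) = √18 ≈ 4.2426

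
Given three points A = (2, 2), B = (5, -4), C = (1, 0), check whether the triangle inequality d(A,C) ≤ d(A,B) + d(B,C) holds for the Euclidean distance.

d(A,B) = √(3² + 6²) = √45 ≈ 6.7082, d(B,C) = √(4² + 4²) = √32 ≈ 5.6569, d(A,C) = √(1² + 2²) = √5 ≈ 2.2361.
d(A,C) ≈ 2.2361 ≤ 6.7082 + 5.6569 = 12.3651. Triangle inequality is satisfied.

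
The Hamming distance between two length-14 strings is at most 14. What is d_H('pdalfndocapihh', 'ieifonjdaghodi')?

Differing positions: 1, 2, 3, 4, 5, 7, 8, 9, 10, 11, 12, 13, 14. Hamming distance = 13. The maximum possible Hamming distance for length-14 strings is 14, so d_H/14 = 13/14 ≈ 0.9286.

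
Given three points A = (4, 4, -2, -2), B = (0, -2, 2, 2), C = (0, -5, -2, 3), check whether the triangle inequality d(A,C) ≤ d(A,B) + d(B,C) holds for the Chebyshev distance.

d(A,B) = max(4, 6, 4, 4) = 6, d(B,C) = max(0, 3, 4, 1) = 4, d(A,C) = max(4, 9, 0, 5) = 9.
d(A,C) = 9 ≤ 6 + 4 = 10. Triangle inequality is satisfied.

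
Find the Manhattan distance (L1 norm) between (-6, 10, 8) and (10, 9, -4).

Σ|x_i - y_i| = |-6 - 10| + |10 - 9| + |8 - (-4)| = 16 + 1 + 12 = 29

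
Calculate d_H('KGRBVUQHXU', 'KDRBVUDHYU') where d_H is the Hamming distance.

Differing positions: 2, 7, 9. Hamming distance = 3.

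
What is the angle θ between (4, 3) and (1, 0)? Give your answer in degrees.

With u = (4, 3), v = (1, 0):
u·v = 4·1 + 3·0 = 4 + 0 = 4.
|u| = √(4² + 3²) = √25, |v| = √(1² + 0²) = √1, so |u||v| = √(25·1) = √25 = 5.
cos θ = (u·v)/(|u||v|) = 4/5 = 0.8
θ = arccos(0.8) ≈ 36.87°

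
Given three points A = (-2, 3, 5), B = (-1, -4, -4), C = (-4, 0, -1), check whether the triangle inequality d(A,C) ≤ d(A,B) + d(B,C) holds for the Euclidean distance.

d(A,B) = √(1² + 7² + 9²) = √131 ≈ 11.4455, d(B,C) = √(3² + 4² + 3²) = √34 ≈ 5.831, d(A,C) = √(2² + 3² + 6²) = √49 = 7.
d(A,C) = 7 ≤ 11.4455 + 5.831 = 17.2765. Triangle inequality is satisfied.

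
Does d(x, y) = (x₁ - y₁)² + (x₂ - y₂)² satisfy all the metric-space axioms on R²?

No. The squared Euclidean distance fails the triangle inequality. Counterexample: x = (0, 0), y = (4, 4), z = (8, 8). d(x,z) = 8² + 8² = 128, but d(x,y) + d(y,z) = (4² + 4²) + (4² + 4²) = 32 + 32 = 64. Since 128 > 64, the triangle inequality is violated. (Note: √d, the ordinary Euclidean distance, IS a metric.)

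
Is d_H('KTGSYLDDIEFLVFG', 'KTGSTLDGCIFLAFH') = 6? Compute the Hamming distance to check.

Differing positions: 5, 8, 9, 10, 13, 15. Hamming distance = 6, so the claim is true.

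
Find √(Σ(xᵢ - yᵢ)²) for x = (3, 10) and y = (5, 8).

√(Σ(x_i - y_i)²) = √((3 - 5)² + (10 - 8)²)
= √((-2)² + 2²) = √(4 + 4) = √8 ≈ 2.8284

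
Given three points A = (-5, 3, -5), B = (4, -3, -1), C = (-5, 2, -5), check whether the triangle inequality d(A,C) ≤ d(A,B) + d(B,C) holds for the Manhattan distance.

d(A,B) = 9 + 6 + 4 = 19, d(B,C) = 9 + 5 + 4 = 18, d(A,C) = 0 + 1 + 0 = 1.
d(A,C) = 1 ≤ 19 + 18 = 37. Triangle inequality is satisfied.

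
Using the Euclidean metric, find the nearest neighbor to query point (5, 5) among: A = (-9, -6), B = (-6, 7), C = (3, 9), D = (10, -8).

Distances: d(A) ≈ 17.8045, d(B) ≈ 11.1803, d(C) ≈ 4.4721, d(D) ≈ 13.9284. Nearest: C = (3, 9) with distance 4.4721.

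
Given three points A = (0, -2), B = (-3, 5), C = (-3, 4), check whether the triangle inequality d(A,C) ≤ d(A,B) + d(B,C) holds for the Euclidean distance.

d(A,B) = √(3² + 7²) = √58 ≈ 7.6158, d(B,C) = √(0² + 1²) = √1 = 1, d(A,C) = √(3² + 6²) = √45 ≈ 6.7082.
d(A,C) ≈ 6.7082 ≤ 7.6158 + 1 = 8.6158. Triangle inequality is satisfied.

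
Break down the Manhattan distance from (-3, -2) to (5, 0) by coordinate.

Σ|x_i - y_i| = |-3 - 5| + |-2 - 0| = 8 + 2 = 10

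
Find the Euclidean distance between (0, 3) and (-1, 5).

√(Σ(x_i - y_i)²) = √((0 - (-1))² + (3 - 5)²)
= √(1² + (-2)²) = √(1 + 4) = √5 ≈ 2.2361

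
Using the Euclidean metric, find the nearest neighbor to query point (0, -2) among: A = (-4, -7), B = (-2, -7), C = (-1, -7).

Distances: d(A) ≈ 6.4031, d(B) ≈ 5.3852, d(C) ≈ 5.099. Nearest: C = (-1, -7) with distance 5.099.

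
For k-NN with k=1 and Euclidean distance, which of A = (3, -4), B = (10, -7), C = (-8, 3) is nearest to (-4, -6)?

Distances: d(A) ≈ 7.2801, d(B) ≈ 14.0357, d(C) ≈ 9.8489. Nearest: A = (3, -4) with distance 7.2801.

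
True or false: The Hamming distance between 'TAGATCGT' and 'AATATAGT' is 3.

Differing positions: 1, 3, 6. Hamming distance = 3, so the claim is true.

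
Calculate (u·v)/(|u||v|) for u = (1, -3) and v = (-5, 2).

With u = (1, -3), v = (-5, 2):
u·v = 1·(-5) + (-3)·2 = (-5) + (-6) = -11.
|u| = √(1² + (-3)²) = √10, |v| = √((-5)² + 2²) = √29, so |u||v| = √(10·29) = √290.
cos θ = (u·v)/(|u||v|) = -11/√290 ≈ -0.6459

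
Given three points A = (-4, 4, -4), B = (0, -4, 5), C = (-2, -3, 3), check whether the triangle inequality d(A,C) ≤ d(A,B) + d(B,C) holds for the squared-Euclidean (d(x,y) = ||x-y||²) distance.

d(A,B) = 4² + 8² + 9² = 161, d(B,C) = 2² + 1² + 2² = 9, d(A,C) = 2² + 7² + 7² = 102.
d(A,C) = 102 ≤ 161 + 9 = 170. Triangle inequality is satisfied.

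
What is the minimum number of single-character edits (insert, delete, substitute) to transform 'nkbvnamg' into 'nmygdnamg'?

Let D[i][j] be the edit distance between the first i characters of 'nkbvnamg' and the first j characters of 'nmygdnamg', with D[i][0] = i, D[0][j] = j, and D[i][j] = D[i-1][j-1] if the characters match, else 1 + min(D[i-1][j], D[i][j-1], D[i-1][j-1]). Filling the table (rows: prefixes of 'nkbvnamg', columns: prefixes of 'nmygdnamg'):
     ε  n  m  y  g  d  n  a  m  g
  ε  0  1  2  3  4  5  6  7  8  9
  n  1  0  1  2  3  4  5  6  7  8
  k  2  1  1  2  3  4  5  6  7  8
  b  3  2  2  2  3  4  5  6  7  8
  v  4  3  3  3  3  4  5  6  7  8
  n  5  4  4  4  4  4  4  5  6  7
  a  6  5  5  5  5  5  5  4  5  6
  m  7  6  5  6  6  6  6  5  4  5
  g  8  7  6  6  6  7  7  6  5  4
The bottom-right entry gives D[8][9] = 4, so no sequence of fewer than 4 edits works. Backtracking through the table gives one optimal edit sequence (4 edits):
  nkbvnamg → nmkbvnamg (ins m @2)
  nmkbvnamg → nmybvnamg (sub k→y @3)
  nmybvnamg → nmygvnamg (sub b→g @4)
  nmygvnamg → nmygdnamg (sub v→d @5)
Edit distance = 4.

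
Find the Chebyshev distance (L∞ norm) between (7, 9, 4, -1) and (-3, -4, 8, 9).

max(|x_i - y_i|) = max(|7 - (-3)|, |9 - (-4)|, |4 - 8|, |-1 - 9|) = max(10, 13, 4, 10) = 13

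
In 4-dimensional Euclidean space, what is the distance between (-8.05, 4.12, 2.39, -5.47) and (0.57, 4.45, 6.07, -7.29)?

√(Σ(x_i - y_i)²) = √((-8.05 - 0.57)² + (4.12 - 4.45)² + (2.39 - 6.07)² + (-5.47 - (-7.29))²)
= √((-8.62)² + (-0.33)² + (-3.68)² + 1.82²) = √(74.3044 + 0.1089 + 13.5424 + 3.3124) = √91.2681 ≈ 9.5534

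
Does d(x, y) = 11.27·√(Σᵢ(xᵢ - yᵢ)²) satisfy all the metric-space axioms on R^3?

Yes. The L2 (Euclidean) norm induces a metric on R^3, and multiplying a metric by a positive constant 11.27 > 0 preserves all four axioms: non-negativity (11.27·||x-y|| ≥ 0), identity (11.27·||x-y|| = 0 ⟺ ||x-y|| = 0 ⟺ x = y), symmetry (||x-y|| = ||y-x||), and the triangle inequality (11.27·||x-z|| ≤ 11.27·||x-y|| + 11.27·||y-z||). So d is a metric.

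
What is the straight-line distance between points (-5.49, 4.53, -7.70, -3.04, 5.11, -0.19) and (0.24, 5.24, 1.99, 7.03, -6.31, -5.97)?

√(Σ(x_i - y_i)²) = √((-5.49 - 0.24)² + (4.53 - 5.24)² + (-7.7 - 1.99)² + (-3.04 - 7.03)² + (5.11 - (-6.31))² + (-0.19 - (-5.97))²)
= √((-5.73)² + (-0.71)² + (-9.69)² + (-10.07)² + 11.42² + 5.78²) = √(32.8329 + 0.5041 + 93.8961 + 101.4049 + 130.4164 + 33.4084) = √392.4628 ≈ 19.8107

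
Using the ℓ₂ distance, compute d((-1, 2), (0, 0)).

(Σ|x_i - y_i|^2)^(1/2) = (|-1 - 0|^2 + |2 - 0|^2)^(1/2)
= (1^2 + 2^2)^(1/2) = (1 + 4)^(1/2) = (5)^(1/2) ≈ 2.2361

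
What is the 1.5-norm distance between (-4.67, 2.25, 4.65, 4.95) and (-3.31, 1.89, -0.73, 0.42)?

(Σ|x_i - y_i|^1.5)^(1/1.5) = (|-4.67 - (-3.31)|^1.5 + |2.25 - 1.89|^1.5 + |4.65 - (-0.73)|^1.5 + |4.95 - 0.42|^1.5)^(1/1.5)
= (1.36^1.5 + 0.36^1.5 + 5.38^1.5 + 4.53^1.5)^(1/1.5) ≈ (1.586 + 0.216 + 12.4788 + 9.6416)^(1/1.5) = (23.9224)^(1/1.5) ≈ 8.3024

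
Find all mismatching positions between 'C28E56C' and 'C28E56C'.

Differing positions: none. Hamming distance = 0.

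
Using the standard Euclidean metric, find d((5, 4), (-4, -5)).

√(Σ(x_i - y_i)²) = √((5 - (-4))² + (4 - (-5))²)
= √(9² + 9²) = √(81 + 81) = √162 ≈ 12.7279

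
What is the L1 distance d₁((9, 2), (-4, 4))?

Σ|x_i - y_i| = |9 - (-4)| + |2 - 4| = 13 + 2 = 15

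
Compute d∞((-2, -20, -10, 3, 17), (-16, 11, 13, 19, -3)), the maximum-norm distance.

max(|x_i - y_i|) = max(|-2 - (-16)|, |-20 - 11|, |-10 - 13|, |3 - 19|, |17 - (-3)|) = max(14, 31, 23, 16, 20) = 31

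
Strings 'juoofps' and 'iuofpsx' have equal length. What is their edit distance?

Let D[i][j] be the edit distance between the first i characters of 'juoofps' and the first j characters of 'iuofpsx', with D[i][0] = i, D[0][j] = j, and D[i][j] = D[i-1][j-1] if the characters match, else 1 + min(D[i-1][j], D[i][j-1], D[i-1][j-1]). Filling the table (rows: prefixes of 'juoofps', columns: prefixes of 'iuofpsx'):
     ε  i  u  o  f  p  s  x
  ε  0  1  2  3  4  5  6  7
  j  1  1  2  3  4  5  6  7
  u  2  2  1  2  3  4  5  6
  o  3  3  2  1  2  3  4  5
  o  4  4  3  2  2  3  4  5
  f  5  5  4  3  2  3  4  5
  p  6  6  5  4  3  2  3  4
  s  7  7  6  5  4  3  2  3
The bottom-right entry gives D[7][7] = 3, so no sequence of fewer than 3 edits works. Backtracking through the table gives one optimal edit sequence (3 edits):
  juoofps → iuoofps (sub j→i @1)
  iuoofps → iuofps (del o @3)
  iuofps → iuofpsx (ins x @7)
Edit distance = 3.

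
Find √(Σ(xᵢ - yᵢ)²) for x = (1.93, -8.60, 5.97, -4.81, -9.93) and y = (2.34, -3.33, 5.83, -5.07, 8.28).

√(Σ(x_i - y_i)²) = √((1.93 - 2.34)² + (-8.6 - (-3.33))² + (5.97 - 5.83)² + (-4.81 - (-5.07))² + (-9.93 - 8.28)²)
= √((-0.41)² + (-5.27)² + 0.14² + 0.26² + (-18.21)²) = √(0.1681 + 27.7729 + 0.0196 + 0.0676 + 331.6041) = √359.6323 ≈ 18.964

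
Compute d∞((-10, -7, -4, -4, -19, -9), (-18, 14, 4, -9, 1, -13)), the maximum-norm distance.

max(|x_i - y_i|) = max(|-10 - (-18)|, |-7 - 14|, |-4 - 4|, |-4 - (-9)|, |-19 - 1|, |-9 - (-13)|) = max(8, 21, 8, 5, 20, 4) = 21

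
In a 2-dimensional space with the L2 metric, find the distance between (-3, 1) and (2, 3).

(Σ|x_i - y_i|^2)^(1/2) = (|-3 - 2|^2 + |1 - 3|^2)^(1/2)
= (5^2 + 2^2)^(1/2) = (25 + 4)^(1/2) = (29)^(1/2) ≈ 5.3852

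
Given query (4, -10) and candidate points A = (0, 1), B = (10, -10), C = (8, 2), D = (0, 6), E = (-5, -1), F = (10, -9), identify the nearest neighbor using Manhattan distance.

Distances: d(A) = 15, d(B) = 6, d(C) = 16, d(D) = 20, d(E) = 18, d(F) = 7. Nearest: B = (10, -10) with distance 6.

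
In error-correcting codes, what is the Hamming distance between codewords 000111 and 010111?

Differing positions: 2. Hamming distance = 1.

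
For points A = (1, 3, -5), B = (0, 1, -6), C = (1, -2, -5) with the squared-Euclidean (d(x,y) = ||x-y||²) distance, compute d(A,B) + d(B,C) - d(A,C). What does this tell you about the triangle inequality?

d(A,B) = 1² + 2² + 1² = 6, d(B,C) = 1² + 3² + 1² = 11, d(A,C) = 0² + 5² + 0² = 25.
d(A,B) + d(B,C) - d(A,C) = 6 + 11 - 25 = 17 - 25 = -8. This is < 0, so the triangle inequality FAILS for these points (squared-Euclidean is not a metric).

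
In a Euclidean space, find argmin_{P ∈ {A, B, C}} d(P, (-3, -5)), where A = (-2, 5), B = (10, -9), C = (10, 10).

Distances: d(A) ≈ 10.0499, d(B) ≈ 13.6015, d(C) ≈ 19.8494. Nearest: A = (-2, 5) with distance 10.0499.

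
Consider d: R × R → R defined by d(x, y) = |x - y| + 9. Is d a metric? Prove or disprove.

No. d fails identity of indiscernibles (specifically d(x,x) = 0): d(5, 5) = |5 - 5| + 9 = 0 + 9 = 9 ≠ 0.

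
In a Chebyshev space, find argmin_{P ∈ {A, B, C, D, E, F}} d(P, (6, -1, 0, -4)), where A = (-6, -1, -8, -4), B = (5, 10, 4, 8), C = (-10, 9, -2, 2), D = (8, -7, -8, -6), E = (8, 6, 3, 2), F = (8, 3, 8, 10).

Distances: d(A) = 12, d(B) = 12, d(C) = 16, d(D) = 8, d(E) = 7, d(F) = 14. Nearest: E = (8, 6, 3, 2) with distance 7.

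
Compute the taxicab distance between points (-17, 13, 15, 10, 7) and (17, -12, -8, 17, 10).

Σ|x_i - y_i| = |-17 - 17| + |13 - (-12)| + |15 - (-8)| + |10 - 17| + |7 - 10| = 34 + 25 + 23 + 7 + 3 = 92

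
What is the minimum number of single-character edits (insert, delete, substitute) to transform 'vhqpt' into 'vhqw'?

Let D[i][j] be the edit distance between the first i characters of 'vhqpt' and the first j characters of 'vhqw', with D[i][0] = i, D[0][j] = j, and D[i][j] = D[i-1][j-1] if the characters match, else 1 + min(D[i-1][j], D[i][j-1], D[i-1][j-1]). Filling the table (rows: prefixes of 'vhqpt', columns: prefixes of 'vhqw'):
     ε  v  h  q  w
  ε  0  1  2  3  4
  v  1  0  1  2  3
  h  2  1  0  1  2
  q  3  2  1  0  1
  p  4  3  2  1  1
  t  5  4  3  2  2
The bottom-right entry gives D[5][4] = 2, so no sequence of fewer than 2 edits works. Backtracking through the table gives one optimal edit sequence (2 edits):
  vhqpt → vhqt (del p @4)
  vhqt → vhqw (sub t→w @4)
Edit distance = 2.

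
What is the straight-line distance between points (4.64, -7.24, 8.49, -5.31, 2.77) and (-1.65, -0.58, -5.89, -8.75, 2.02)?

√(Σ(x_i - y_i)²) = √((4.64 - (-1.65))² + (-7.24 - (-0.58))² + (8.49 - (-5.89))² + (-5.31 - (-8.75))² + (2.77 - 2.02)²)
= √(6.29² + (-6.66)² + 14.38² + 3.44² + 0.75²) = √(39.5641 + 44.3556 + 206.7844 + 11.8336 + 0.5625) = √303.1002 ≈ 17.4098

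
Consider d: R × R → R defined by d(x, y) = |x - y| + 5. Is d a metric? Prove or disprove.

No. d fails identity of indiscernibles (specifically d(x,x) = 0): d(4, 4) = |4 - 4| + 5 = 0 + 5 = 5 ≠ 0.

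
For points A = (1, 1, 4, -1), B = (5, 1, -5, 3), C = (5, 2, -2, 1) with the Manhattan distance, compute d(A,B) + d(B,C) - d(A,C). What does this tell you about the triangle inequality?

d(A,B) = 4 + 0 + 9 + 4 = 17, d(B,C) = 0 + 1 + 3 + 2 = 6, d(A,C) = 4 + 1 + 6 + 2 = 13.
d(A,B) + d(B,C) - d(A,C) = 17 + 6 - 13 = 23 - 13 = 10. This is ≥ 0, so the triangle inequality holds for these points.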